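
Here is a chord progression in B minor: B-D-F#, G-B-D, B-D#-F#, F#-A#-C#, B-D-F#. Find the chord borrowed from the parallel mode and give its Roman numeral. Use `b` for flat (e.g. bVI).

B minor has the diatonic set Bm, C#dim, D, Em, F#, G, A (with V from harmonic minor). B–D–F# = Bm, G–B–D = G and F#–A#–C# = F# all belong to that set. But B–D#–F# is foreign: the diatonic i on degree 1 is Bm, whereas B comes from B major. It is labeled I.

I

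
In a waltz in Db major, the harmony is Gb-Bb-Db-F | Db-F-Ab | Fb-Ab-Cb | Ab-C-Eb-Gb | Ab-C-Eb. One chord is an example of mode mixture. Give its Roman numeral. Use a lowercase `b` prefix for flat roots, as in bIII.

Db major has the diatonic set Db, Ebm, Fm, Gb, Ab, Bbm, Cdim. Gb–Bb–Db–F = Gbmaj7, Db–F–Ab = Db, Ab–C–Eb–Gb = Ab7 and Ab–C–Eb = Ab are all diatonic. Fb–Ab–Cb doesn't fit — on degree 3 Db major would have Fm (iii). Fb is the degree-3 chord of Db minor, so it is the borrowed bIII.

bIII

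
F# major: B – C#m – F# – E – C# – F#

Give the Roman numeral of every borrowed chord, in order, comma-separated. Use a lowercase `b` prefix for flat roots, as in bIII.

The diatonic triads in F# major are F#, G#m, A#m, B, C#, D#m, E#dim. Of the given chords, B, F# and C# are diatonic. C#m (C#–E–G#) doesn't fit — on degree 5 F# major would have C# (V). C#m is the degree-5 chord of F# minor, so it is the borrowed v. E (E–G#–B) doesn't fit — on degree 7 F# major would have E#dim (vii°). E is the degree-7 chord of F# minor, so it is the borrowed bVII.

v, bVII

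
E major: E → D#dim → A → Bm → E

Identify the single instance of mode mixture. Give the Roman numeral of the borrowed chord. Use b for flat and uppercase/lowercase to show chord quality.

E major has the diatonic set E, F#m, G#m, A, B, C#m, D#dim. E, D#dim and A are all diatonic. But Bm (B–D–F#) is foreign: the diatonic V on degree 5 is B, whereas Bm comes from E minor. It is labeled v.

v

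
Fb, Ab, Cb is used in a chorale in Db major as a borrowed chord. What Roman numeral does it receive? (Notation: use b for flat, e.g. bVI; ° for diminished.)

bIII

The root Fb is the lowered 3rd scale degree — diatonically Db major has F there. The diatonic chord on degree 3 would be Fm (iii), but Fb–Ab–Cb is the major chord from Db minor. As a borrowed chord it is labeled bIII.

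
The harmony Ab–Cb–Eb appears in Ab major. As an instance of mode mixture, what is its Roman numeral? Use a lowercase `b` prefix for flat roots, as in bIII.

The root Ab is the diatonic 1st degree of Ab major; the borrowing shows in the chord quality. Ab–Cb–Eb is a minor chord — the form found in Ab minor, not the diatonic I (Ab). Borrowed into Ab major it is written i.

i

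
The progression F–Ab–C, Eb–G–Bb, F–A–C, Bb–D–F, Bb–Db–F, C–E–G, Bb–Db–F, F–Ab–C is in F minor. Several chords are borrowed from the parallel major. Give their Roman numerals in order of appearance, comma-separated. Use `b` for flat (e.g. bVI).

F minor has the diatonic set Fm, Gdim, Ab, Bbm, C, Db, Eb (with V from harmonic minor). F–Ab–C = Fm, Eb–G–Bb = Eb, Bb–Db–F = Bbm and C–E–G = C are all diatonic. F–A–C is not: scale degree 1 in F minor carries Fm (i). In F major the chord on that degree is F, so here it functions as I, borrowed from the parallel major. But Bb–D–F is foreign: the diatonic iv on degree 4 is Bbm, whereas Bb comes from F major. It is labeled IV.

I, IV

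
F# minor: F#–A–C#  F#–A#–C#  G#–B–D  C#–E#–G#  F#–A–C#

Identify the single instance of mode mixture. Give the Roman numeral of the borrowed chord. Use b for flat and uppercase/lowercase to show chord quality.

I

The diatonic triads in F# minor (with V from harmonic minor) are F#m, G#dim, A, Bm, C#, D, E. Of the given chords, F#–A–C# = F#m, G#–B–D = G#dim and C#–E#–G# = C# are diatonic. But F#–A#–C# is foreign: the diatonic i on degree 1 is F#m, whereas F# comes from F# major. It is labeled I.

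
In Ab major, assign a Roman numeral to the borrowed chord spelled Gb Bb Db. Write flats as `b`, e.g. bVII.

Gb is the lowered form of scale degree 7 in Ab major (the diatonic degree 7 is G). Diatonically Ab major has Gdim (vii°) on that degree; Gb–Bb–Db is instead the major chord native to Ab minor, so it takes the label bVII.

bVII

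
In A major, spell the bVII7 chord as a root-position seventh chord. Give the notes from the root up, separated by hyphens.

bVII7 is built on the lowered scale degree 7. In A major degree 7 is G#; lowered it becomes G. Building the dominant-seventh chord from the parallel minor on G: G–B–D–F.

G-B-D-F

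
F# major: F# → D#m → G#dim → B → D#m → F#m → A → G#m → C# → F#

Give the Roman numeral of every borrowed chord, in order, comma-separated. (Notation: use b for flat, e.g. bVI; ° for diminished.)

ii°, i, bIII

The diatonic triads in F# major are F#, G#m, A#m, B, C#, D#m, E#dim. F#, D#m, B, G#m and C# all belong to that set. G#dim (G#–B–D) doesn't fit — on degree 2 F# major would have G#m (ii). G#dim is the degree-2 chord of F# minor, so it is the borrowed ii°. F#m (F#–A–C#) doesn't fit — on degree 1 F# major would have F# (I). F#m is the degree-1 chord of F# minor, so it is the borrowed i. A (A–C#–E) doesn't fit — on degree 3 F# major would have A#m (iii). A is the degree-3 chord of F# minor, so it is the borrowed bIII.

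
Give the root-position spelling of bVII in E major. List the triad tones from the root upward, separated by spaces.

D F# A

bVII is built on the lowered scale degree 7. In E major degree 7 is D#; lowered it becomes D. In E minor the chord on D is D–F#–A.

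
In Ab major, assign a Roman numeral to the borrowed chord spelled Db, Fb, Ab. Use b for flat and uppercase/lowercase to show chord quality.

iv

Db is scale degree 4 in Ab major. Diatonically Ab major has Db (IV) on that degree; Db–Fb–Ab is instead the minor chord native to Ab minor, so it takes the label iv.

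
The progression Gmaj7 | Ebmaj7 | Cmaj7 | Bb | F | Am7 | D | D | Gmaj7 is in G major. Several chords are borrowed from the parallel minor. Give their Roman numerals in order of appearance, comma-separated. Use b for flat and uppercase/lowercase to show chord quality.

bVImaj7, bIII, bVII

G major has the diatonic set G, Am, Bm, C, D, Em, F#dim. Gmaj7, Cmaj7, Am7 and D are all diatonic. Ebmaj7 (Eb–G–Bb–D) doesn't fit — on degree 6 G major would have Em (vi). Ebmaj7 is the degree-6 chord of G minor, so it is the borrowed bVImaj7. Bb (Bb–D–F) is not: scale degree 3 in G major carries Bm (iii). In G minor the chord on that degree is Bb, so here it functions as bIII, borrowed from the parallel minor. F (F–A–C) is not: scale degree 7 in G major carries F#dim (vii°). In G minor the chord on that degree is F, so here it functions as bVII, borrowed from the parallel minor.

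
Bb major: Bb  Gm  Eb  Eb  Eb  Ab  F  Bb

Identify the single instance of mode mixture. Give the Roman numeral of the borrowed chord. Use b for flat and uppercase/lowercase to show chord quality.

Bb major has the diatonic set Bb, Cm, Dm, Eb, F, Gm, Adim. Bb, Gm, Eb and F all belong to that set. Ab (Ab–C–Eb) is not: scale degree 7 in Bb major carries Adim (vii°). In Bb minor the chord on that degree is Ab, so here it functions as bVII, borrowed from the parallel minor.

bVII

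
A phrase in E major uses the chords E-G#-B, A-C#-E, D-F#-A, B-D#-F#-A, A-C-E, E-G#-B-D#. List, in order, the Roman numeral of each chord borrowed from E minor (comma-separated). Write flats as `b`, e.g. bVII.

In E major the diatonic chords are E, F#m, G#m, A, B, C#m, D#dim. Of the given chords, E–G#–B = E, A–C#–E = A, B–D#–F#–A = B7 and E–G#–B–D# = Emaj7 are diatonic. But D–F#–A is foreign: the diatonic vii° on degree 7 is D#dim, whereas D comes from E minor. It is labeled bVII. A–C–E doesn't fit — on degree 4 E major would have A (IV). Am is the degree-4 chord of E minor, so it is the borrowed iv.

bVII, iv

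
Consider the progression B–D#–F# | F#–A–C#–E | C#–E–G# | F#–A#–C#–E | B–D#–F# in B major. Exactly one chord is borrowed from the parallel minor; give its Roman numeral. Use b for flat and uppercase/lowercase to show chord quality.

v7

B major has the diatonic set B, C#m, D#m, E, F#, G#m, A#dim. B–D#–F# = B, C#–E–G# = C#m and F#–A#–C#–E = F#7 are all diatonic. F#–A–C#–E doesn't fit — on degree 5 B major would have F# (V). F#m7 is the degree-5 chord of B minor, so it is the borrowed v7.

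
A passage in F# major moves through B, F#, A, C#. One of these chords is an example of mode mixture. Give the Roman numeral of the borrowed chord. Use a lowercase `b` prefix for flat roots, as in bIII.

bIII

The diatonic triads in F# major are F#, G#m, A#m, B, C#, D#m, E#dim. B, F# and C# are all diatonic. A (A–C#–E) is not: scale degree 3 in F# major carries A#m (iii). In F# minor the chord on that degree is A, so here it functions as bIII, borrowed from the parallel minor.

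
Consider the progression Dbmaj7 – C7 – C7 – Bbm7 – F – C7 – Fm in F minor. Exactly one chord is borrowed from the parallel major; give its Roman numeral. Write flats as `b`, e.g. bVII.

In F minor (with V from harmonic minor) the diatonic chords are Fm, Gdim, Ab, Bbm, C, Db, Eb. Dbmaj7, C7, Bbm7 and Fm are all diatonic. F (F–A–C) doesn't fit — on degree 1 F minor would have Fm (i). F is the degree-1 chord of F major, so it is the borrowed I.

I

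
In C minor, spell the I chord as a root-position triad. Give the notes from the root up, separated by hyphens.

The root, C, is scale degree 1 — the same note in C minor and C major; only the chord quality changes. In C major the chord on C is C–E–G.

C-E-G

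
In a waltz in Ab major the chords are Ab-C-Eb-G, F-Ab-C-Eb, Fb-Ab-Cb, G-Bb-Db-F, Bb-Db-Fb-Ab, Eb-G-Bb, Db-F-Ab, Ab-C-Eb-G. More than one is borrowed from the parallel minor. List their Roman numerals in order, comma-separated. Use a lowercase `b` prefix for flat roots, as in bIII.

Ab major has the diatonic set Ab, Bbm, Cm, Db, Eb, Fm, Gdim. Ab–C–Eb–G = Abmaj7, F–Ab–C–Eb = Fm7, G–Bb–Db–F = Gm7b5, Eb–G–Bb = Eb and Db–F–Ab = Db all belong to that set. Fb–Ab–Cb is not: scale degree 6 in Ab major carries Fm (vi). In Ab minor the chord on that degree is Fb, so here it functions as bVI, borrowed from the parallel minor. Bb–Db–Fb–Ab is not: scale degree 2 in Ab major carries Bbm (ii). In Ab minor the chord on that degree is Bbm7b5, so here it functions as iiø7, borrowed from the parallel minor.

bVI, iiø7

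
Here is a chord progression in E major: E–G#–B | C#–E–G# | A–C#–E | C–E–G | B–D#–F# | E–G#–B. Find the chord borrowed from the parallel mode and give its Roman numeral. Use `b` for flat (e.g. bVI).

In E major the diatonic chords are E, F#m, G#m, A, B, C#m, D#dim. Of the given chords, E–G#–B = E, C#–E–G# = C#m, A–C#–E = A and B–D#–F# = B are diatonic. C–E–G is not: scale degree 6 in E major carries C#m (vi). In E minor the chord on that degree is C, so here it functions as bVI, borrowed from the parallel minor.

bVI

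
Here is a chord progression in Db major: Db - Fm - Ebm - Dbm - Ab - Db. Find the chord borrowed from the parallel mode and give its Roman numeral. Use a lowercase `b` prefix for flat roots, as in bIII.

Db major has the diatonic set Db, Ebm, Fm, Gb, Ab, Bbm, Cdim. Of the given chords, Db, Fm, Ebm and Ab are diatonic. Dbm (Db–Fb–Ab) doesn't fit — on degree 1 Db major would have Db (I). Dbm is the degree-1 chord of Db minor, so it is the borrowed i.

i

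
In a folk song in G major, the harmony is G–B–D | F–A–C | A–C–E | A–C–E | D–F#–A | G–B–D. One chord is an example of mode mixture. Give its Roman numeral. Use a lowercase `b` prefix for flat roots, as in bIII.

G major has the diatonic set G, Am, Bm, C, D, Em, F#dim. G–B–D = G, A–C–E = Am and D–F#–A = D are all diatonic. F–A–C doesn't fit — on degree 7 G major would have F#dim (vii°). F is the degree-7 chord of G minor, so it is the borrowed bVII.

bVII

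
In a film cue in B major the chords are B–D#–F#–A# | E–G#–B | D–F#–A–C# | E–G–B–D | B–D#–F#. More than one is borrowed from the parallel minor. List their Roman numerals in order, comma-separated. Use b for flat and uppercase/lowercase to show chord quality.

bIIImaj7, iv7

In B major the diatonic chords are B, C#m, D#m, E, F#, G#m, A#dim. Of the given chords, B–D#–F#–A# = Bmaj7, E–G#–B = E and B–D#–F# = B are diatonic. D–F#–A–C# is not: scale degree 3 in B major carries D#m (iii). In B minor the chord on that degree is Dmaj7, so here it functions as bIIImaj7, borrowed from the parallel minor. E–G–B–D doesn't fit — on degree 4 B major would have E (IV). Em7 is the degree-4 chord of B minor, so it is the borrowed iv7.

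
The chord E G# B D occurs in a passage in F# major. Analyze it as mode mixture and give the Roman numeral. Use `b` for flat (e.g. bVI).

bVII7

In F# major scale degree 7 is E#; E is its lowered form, from F# minor. E–G#–B–D is a dominant-seventh chord — the form found in F# minor, not the diatonic vii° (E#dim). Borrowed into F# major it is written bVII7.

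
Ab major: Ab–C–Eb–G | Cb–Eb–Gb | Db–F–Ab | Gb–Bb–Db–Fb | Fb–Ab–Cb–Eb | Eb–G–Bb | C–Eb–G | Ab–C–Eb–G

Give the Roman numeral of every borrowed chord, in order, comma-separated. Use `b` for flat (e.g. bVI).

bIII, bVII7, bVImaj7

The diatonic triads in Ab major are Ab, Bbm, Cm, Db, Eb, Fm, Gdim. Ab–C–Eb–G = Abmaj7, Db–F–Ab = Db, Eb–G–Bb = Eb and C–Eb–G = Cm are all diatonic. Cb–Eb–Gb is not: scale degree 3 in Ab major carries Cm (iii). In Ab minor the chord on that degree is Cb, so here it functions as bIII, borrowed from the parallel minor. But Gb–Bb–Db–Fb is foreign: the diatonic vii° on degree 7 is Gdim, whereas Gb7 comes from Ab minor. It is labeled bVII7. Fb–Ab–Cb–Eb is not: scale degree 6 in Ab major carries Fm (vi). In Ab minor the chord on that degree is Fbmaj7, so here it functions as bVImaj7, borrowed from the parallel minor.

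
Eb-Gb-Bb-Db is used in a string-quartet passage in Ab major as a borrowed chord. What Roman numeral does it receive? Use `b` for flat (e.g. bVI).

The root Eb is the diatonic 5th degree of Ab major; the borrowing shows in the chord quality. Diatonically Ab major has Eb (V) on that degree; Eb–Gb–Bb–Db is instead the minor-seventh chord native to Ab minor, so it takes the label v7.

v7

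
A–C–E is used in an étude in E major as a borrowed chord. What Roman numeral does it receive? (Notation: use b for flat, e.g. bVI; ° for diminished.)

The root A is the diatonic 4th degree of E major; the borrowing shows in the chord quality. Diatonically E major has A (IV) on that degree; A–C–E is instead the minor chord native to E minor, so it takes the label iv.

iv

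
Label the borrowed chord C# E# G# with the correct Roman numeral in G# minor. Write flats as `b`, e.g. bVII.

IV

C# is scale degree 4 in G# minor. Diatonically G# minor has C#m (iv) on that degree; C#–E#–G# is instead the major chord native to G# major, so it takes the label IV.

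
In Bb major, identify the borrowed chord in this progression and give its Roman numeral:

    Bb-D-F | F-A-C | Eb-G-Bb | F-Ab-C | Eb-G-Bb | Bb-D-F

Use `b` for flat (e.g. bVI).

v

In Bb major the diatonic chords are Bb, Cm, Dm, Eb, F, Gm, Adim. Bb–D–F = Bb, F–A–C = F and Eb–G–Bb = Eb all belong to that set. But F–Ab–C is foreign: the diatonic V on degree 5 is F, whereas Fm comes from Bb minor. It is labeled v.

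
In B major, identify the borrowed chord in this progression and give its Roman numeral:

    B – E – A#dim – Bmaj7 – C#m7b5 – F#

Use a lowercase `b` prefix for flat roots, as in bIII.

iiø7

In B major the diatonic chords are B, C#m, D#m, E, F#, G#m, A#dim. Of the given chords, B, E, A#dim, Bmaj7 and F# are diatonic. C#m7b5 (C#–E–G–B) doesn't fit — on degree 2 B major would have C#m (ii). C#m7b5 is the degree-2 chord of B minor, so it is the borrowed iiø7.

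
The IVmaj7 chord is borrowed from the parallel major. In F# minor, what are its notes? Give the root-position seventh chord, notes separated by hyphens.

B-D#-F#-A#

IVmaj7 is built on scale degree 4, which is B in both F# minor and its parallel. In F# major the chord on B is B–D#–F#–A#.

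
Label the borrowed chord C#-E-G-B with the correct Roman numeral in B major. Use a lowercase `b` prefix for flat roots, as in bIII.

iiø7

C# is scale degree 2 in B major. Diatonically B major has C#m (ii) on that degree; C#–E–G–B is instead the half-diminished-seventh chord native to B minor, so it takes the label iiø7.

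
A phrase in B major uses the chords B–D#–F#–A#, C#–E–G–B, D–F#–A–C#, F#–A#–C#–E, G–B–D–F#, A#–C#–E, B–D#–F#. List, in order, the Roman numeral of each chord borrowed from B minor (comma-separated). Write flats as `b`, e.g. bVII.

iiø7, bIIImaj7, bVImaj7

In B major the diatonic chords are B, C#m, D#m, E, F#, G#m, A#dim. B–D#–F#–A# = Bmaj7, F#–A#–C#–E = F#7, A#–C#–E = A#dim and B–D#–F# = B all belong to that set. C#–E–G–B is not: scale degree 2 in B major carries C#m (ii). In B minor the chord on that degree is C#m7b5, so here it functions as iiø7, borrowed from the parallel minor. D–F#–A–C# is not: scale degree 3 in B major carries D#m (iii). In B minor the chord on that degree is Dmaj7, so here it functions as bIIImaj7, borrowed from the parallel minor. G–B–D–F# is not: scale degree 6 in B major carries G#m (vi). In B minor the chord on that degree is Gmaj7, so here it functions as bVImaj7, borrowed from the parallel minor.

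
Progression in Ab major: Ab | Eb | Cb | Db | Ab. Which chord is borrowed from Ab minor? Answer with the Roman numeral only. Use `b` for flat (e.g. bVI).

In Ab major the diatonic chords are Ab, Bbm, Cm, Db, Eb, Fm, Gdim. Ab, Eb and Db are all diatonic. Cb (Cb–Eb–Gb) is not: scale degree 3 in Ab major carries Cm (iii). In Ab minor the chord on that degree is Cb, so here it functions as bIII, borrowed from the parallel minor.

bIII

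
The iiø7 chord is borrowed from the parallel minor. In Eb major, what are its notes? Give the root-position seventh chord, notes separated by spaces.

iiø7 is built on scale degree 2, which is F in both Eb major and its parallel. Building the half-diminished-seventh chord from the parallel minor on F: F–Ab–Cb–Eb.

F Ab Cb Eb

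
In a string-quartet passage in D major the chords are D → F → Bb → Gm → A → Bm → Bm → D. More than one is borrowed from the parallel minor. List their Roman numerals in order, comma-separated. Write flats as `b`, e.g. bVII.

bIII, bVI, iv

The diatonic triads in D major are D, Em, F#m, G, A, Bm, C#dim. D, A and Bm all belong to that set. F (F–A–C) is not: scale degree 3 in D major carries F#m (iii). In D minor the chord on that degree is F, so here it functions as bIII, borrowed from the parallel minor. But Bb (Bb–D–F) is foreign: the diatonic vi on degree 6 is Bm, whereas Bb comes from D minor. It is labeled bVI. Gm (G–Bb–D) is not: scale degree 4 in D major carries G (IV). In D minor the chord on that degree is Gm, so here it functions as iv, borrowed from the parallel minor.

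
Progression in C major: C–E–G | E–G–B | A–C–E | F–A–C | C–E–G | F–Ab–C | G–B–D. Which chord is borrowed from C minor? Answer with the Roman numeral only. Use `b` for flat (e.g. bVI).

iv

In C major the diatonic chords are C, Dm, Em, F, G, Am, Bdim. C–E–G = C, E–G–B = Em, A–C–E = Am, F–A–C = F and G–B–D = G are all diatonic. F–Ab–C doesn't fit — on degree 4 C major would have F (IV). Fm is the degree-4 chord of C minor, so it is the borrowed iv.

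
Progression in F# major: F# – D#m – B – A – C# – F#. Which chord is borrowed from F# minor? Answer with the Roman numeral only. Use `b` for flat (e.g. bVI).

bIII

F# major has the diatonic set F#, G#m, A#m, B, C#, D#m, E#dim. F#, D#m, B and C# are all diatonic. But A (A–C#–E) is foreign: the diatonic iii on degree 3 is A#m, whereas A comes from F# minor. It is labeled bIII.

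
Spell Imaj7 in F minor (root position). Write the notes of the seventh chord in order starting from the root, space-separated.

Imaj7 is built on scale degree 1, which is F in both F minor and its parallel. In F major the chord on F is F–A–C–E.

F A C E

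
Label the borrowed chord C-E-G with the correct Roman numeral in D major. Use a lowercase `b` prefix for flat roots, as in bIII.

bVII

In D major scale degree 7 is C#; C is its lowered form, from D minor. C–E–G is a major chord — the form found in D minor, not the diatonic vii° (C#dim). Borrowed into D major it is written bVII.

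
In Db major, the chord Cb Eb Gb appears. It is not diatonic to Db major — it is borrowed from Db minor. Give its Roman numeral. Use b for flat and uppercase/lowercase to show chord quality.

bVII

Cb is the lowered form of scale degree 7 in Db major (the diatonic degree 7 is C). Cb–Eb–Gb is a major chord — the form found in Db minor, not the diatonic vii° (Cdim). Borrowed into Db major it is written bVII.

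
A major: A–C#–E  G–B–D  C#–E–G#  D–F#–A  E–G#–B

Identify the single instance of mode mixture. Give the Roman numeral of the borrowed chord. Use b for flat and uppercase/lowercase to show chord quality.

In A major the diatonic chords are A, Bm, C#m, D, E, F#m, G#dim. A–C#–E = A, C#–E–G# = C#m, D–F#–A = D and E–G#–B = E all belong to that set. G–B–D is not: scale degree 7 in A major carries G#dim (vii°). In A minor the chord on that degree is G, so here it functions as bVII, borrowed from the parallel minor.

bVII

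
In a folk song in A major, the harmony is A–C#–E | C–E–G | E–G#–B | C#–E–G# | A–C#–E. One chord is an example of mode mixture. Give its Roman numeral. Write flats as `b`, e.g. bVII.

In A major the diatonic chords are A, Bm, C#m, D, E, F#m, G#dim. A–C#–E = A, E–G#–B = E and C#–E–G# = C#m all belong to that set. C–E–G doesn't fit — on degree 3 A major would have C#m (iii). C is the degree-3 chord of A minor, so it is the borrowed bIII.

bIII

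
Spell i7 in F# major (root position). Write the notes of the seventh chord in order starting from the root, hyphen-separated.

F#-A-C#-E

The root, F#, is scale degree 1 — the same note in F# major and F# minor; only the chord quality changes. In F# minor the chord on F# is F#–A–C#–E.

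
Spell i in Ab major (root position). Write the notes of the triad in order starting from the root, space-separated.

Ab Cb Eb

i is built on scale degree 1, which is Ab in both Ab major and its parallel. Building the minor chord from the parallel minor on Ab: Ab–Cb–Eb.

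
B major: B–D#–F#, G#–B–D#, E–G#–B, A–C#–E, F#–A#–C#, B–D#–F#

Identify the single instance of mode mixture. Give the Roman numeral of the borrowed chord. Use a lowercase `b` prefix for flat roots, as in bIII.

bVII

The diatonic triads in B major are B, C#m, D#m, E, F#, G#m, A#dim. B–D#–F# = B, G#–B–D# = G#m, E–G#–B = E and F#–A#–C# = F# are all diatonic. A–C#–E is not: scale degree 7 in B major carries A#dim (vii°). In B minor the chord on that degree is A, so here it functions as bVII, borrowed from the parallel minor.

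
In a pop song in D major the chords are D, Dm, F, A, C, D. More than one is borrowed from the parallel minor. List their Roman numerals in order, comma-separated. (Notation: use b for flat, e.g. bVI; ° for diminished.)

i, bIII, bVII

The diatonic triads in D major are D, Em, F#m, G, A, Bm, C#dim. Of the given chords, D and A are diatonic. Dm (D–F–A) doesn't fit — on degree 1 D major would have D (I). Dm is the degree-1 chord of D minor, so it is the borrowed i. But F (F–A–C) is foreign: the diatonic iii on degree 3 is F#m, whereas F comes from D minor. It is labeled bIII. But C (C–E–G) is foreign: the diatonic vii° on degree 7 is C#dim, whereas C comes from D minor. It is labeled bVII.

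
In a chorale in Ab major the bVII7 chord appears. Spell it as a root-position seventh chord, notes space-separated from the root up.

bVII7 is built on the lowered scale degree 7. In Ab major degree 7 is G; lowered it becomes Gb. In Ab minor the chord on Gb is Gb–Bb–Db–Fb.

Gb Bb Db Fb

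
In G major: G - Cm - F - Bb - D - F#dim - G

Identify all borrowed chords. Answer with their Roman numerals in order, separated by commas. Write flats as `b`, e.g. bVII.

G major has the diatonic set G, Am, Bm, C, D, Em, F#dim. G, D and F#dim all belong to that set. Cm (C–Eb–G) doesn't fit — on degree 4 G major would have C (IV). Cm is the degree-4 chord of G minor, so it is the borrowed iv. F (F–A–C) doesn't fit — on degree 7 G major would have F#dim (vii°). F is the degree-7 chord of G minor, so it is the borrowed bVII. Bb (Bb–D–F) doesn't fit — on degree 3 G major would have Bm (iii). Bb is the degree-3 chord of G minor, so it is the borrowed bIII.

iv, bVII, bIII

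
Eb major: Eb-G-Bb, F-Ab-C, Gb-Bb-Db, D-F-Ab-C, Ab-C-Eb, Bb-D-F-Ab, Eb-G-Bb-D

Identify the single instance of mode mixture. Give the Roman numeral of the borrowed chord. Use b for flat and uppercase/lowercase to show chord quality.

bIII

Eb major has the diatonic set Eb, Fm, Gm, Ab, Bb, Cm, Ddim. Of the given chords, Eb–G–Bb = Eb, F–Ab–C = Fm, D–F–Ab–C = Dm7b5, Ab–C–Eb = Ab, Bb–D–F–Ab = Bb7 and Eb–G–Bb–D = Ebmaj7 are diatonic. Gb–Bb–Db is not: scale degree 3 in Eb major carries Gm (iii). In Eb minor the chord on that degree is Gb, so here it functions as bIII, borrowed from the parallel minor.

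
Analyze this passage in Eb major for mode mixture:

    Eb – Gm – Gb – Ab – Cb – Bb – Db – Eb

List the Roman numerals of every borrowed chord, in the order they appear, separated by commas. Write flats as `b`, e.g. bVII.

bIII, bVI, bVII

In Eb major the diatonic chords are Eb, Fm, Gm, Ab, Bb, Cm, Ddim. Eb, Gm, Ab and Bb are all diatonic. Gb (Gb–Bb–Db) doesn't fit — on degree 3 Eb major would have Gm (iii). Gb is the degree-3 chord of Eb minor, so it is the borrowed bIII. But Cb (Cb–Eb–Gb) is foreign: the diatonic vi on degree 6 is Cm, whereas Cb comes from Eb minor. It is labeled bVI. But Db (Db–F–Ab) is foreign: the diatonic vii° on degree 7 is Ddim, whereas Db comes from Eb minor. It is labeled bVII.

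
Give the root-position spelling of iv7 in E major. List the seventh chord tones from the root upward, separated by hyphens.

A-C-E-G

The root, A, is scale degree 4 — the same note in E major and E minor; only the chord quality changes. Building the minor-seventh chord from the parallel minor on A: A–C–E–G.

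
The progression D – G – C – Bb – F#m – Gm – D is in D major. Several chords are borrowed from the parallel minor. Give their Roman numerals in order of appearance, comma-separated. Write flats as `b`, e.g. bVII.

The diatonic triads in D major are D, Em, F#m, G, A, Bm, C#dim. D, G and F#m are all diatonic. C (C–E–G) doesn't fit — on degree 7 D major would have C#dim (vii°). C is the degree-7 chord of D minor, so it is the borrowed bVII. Bb (Bb–D–F) is not: scale degree 6 in D major carries Bm (vi). In D minor the chord on that degree is Bb, so here it functions as bVI, borrowed from the parallel minor. But Gm (G–Bb–D) is foreign: the diatonic IV on degree 4 is G, whereas Gm comes from D minor. It is labeled iv.

bVII, bVI, iv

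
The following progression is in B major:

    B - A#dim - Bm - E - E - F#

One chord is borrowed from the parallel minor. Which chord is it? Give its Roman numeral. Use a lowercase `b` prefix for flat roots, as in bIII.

i

In B major the diatonic chords are B, C#m, D#m, E, F#, G#m, A#dim. B, A#dim, E and F# are all diatonic. But Bm (B–D–F#) is foreign: the diatonic I on degree 1 is B, whereas Bm comes from B minor. It is labeled i.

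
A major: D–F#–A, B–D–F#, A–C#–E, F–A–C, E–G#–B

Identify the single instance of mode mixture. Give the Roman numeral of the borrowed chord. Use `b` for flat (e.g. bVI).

The diatonic triads in A major are A, Bm, C#m, D, E, F#m, G#dim. Of the given chords, D–F#–A = D, B–D–F# = Bm, A–C#–E = A and E–G#–B = E are diatonic. F–A–C doesn't fit — on degree 6 A major would have F#m (vi). F is the degree-6 chord of A minor, so it is the borrowed bVI.

bVI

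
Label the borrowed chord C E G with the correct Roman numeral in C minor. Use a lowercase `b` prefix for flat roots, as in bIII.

C is scale degree 1 in C minor. Diatonically C minor has Cm (i) on that degree; C–E–G is instead the major chord native to C major, so it takes the label I.

I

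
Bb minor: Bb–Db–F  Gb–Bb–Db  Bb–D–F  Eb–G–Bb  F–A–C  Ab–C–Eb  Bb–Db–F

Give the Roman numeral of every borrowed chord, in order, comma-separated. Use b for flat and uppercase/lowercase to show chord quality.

I, IV

Bb minor has the diatonic set Bbm, Cdim, Db, Ebm, F, Gb, Ab (with V from harmonic minor). Of the given chords, Bb–Db–F = Bbm, Gb–Bb–Db = Gb, F–A–C = F and Ab–C–Eb = Ab are diatonic. Bb–D–F is not: scale degree 1 in Bb minor carries Bbm (i). In Bb major the chord on that degree is Bb, so here it functions as I, borrowed from the parallel major. Eb–G–Bb is not: scale degree 4 in Bb minor carries Ebm (iv). In Bb major the chord on that degree is Eb, so here it functions as IV, borrowed from the parallel major.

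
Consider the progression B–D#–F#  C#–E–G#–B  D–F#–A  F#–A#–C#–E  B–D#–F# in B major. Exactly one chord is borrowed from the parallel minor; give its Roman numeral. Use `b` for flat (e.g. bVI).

In B major the diatonic chords are B, C#m, D#m, E, F#, G#m, A#dim. B–D#–F# = B, C#–E–G#–B = C#m7 and F#–A#–C#–E = F#7 are all diatonic. D–F#–A doesn't fit — on degree 3 B major would have D#m (iii). D is the degree-3 chord of B minor, so it is the borrowed bIII.

bIII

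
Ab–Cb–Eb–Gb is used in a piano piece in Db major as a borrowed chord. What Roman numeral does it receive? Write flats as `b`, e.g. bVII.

Ab is scale degree 5 in Db major. Ab–Cb–Eb–Gb is a minor-seventh chord — the form found in Db minor, not the diatonic V (Ab). Borrowed into Db major it is written v7.

v7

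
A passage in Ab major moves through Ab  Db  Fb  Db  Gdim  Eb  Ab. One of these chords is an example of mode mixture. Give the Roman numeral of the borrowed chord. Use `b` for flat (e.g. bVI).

In Ab major the diatonic chords are Ab, Bbm, Cm, Db, Eb, Fm, Gdim. Ab, Db, Gdim and Eb are all diatonic. But Fb (Fb–Ab–Cb) is foreign: the diatonic vi on degree 6 is Fm, whereas Fb comes from Ab minor. It is labeled bVI.

bVI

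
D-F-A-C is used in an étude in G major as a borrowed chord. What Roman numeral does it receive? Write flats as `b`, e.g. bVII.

The root D is the diatonic 5th degree of G major; the borrowing shows in the chord quality. The diatonic chord on degree 5 would be D (V), but D–F–A–C is the minor-seventh chord from G minor. As a borrowed chord it is labeled v7.

v7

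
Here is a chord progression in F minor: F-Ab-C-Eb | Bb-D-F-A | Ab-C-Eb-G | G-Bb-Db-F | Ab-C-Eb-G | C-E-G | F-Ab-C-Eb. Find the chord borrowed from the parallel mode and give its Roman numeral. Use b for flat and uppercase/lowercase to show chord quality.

IVmaj7

The diatonic triads in F minor (with V from harmonic minor) are Fm, Gdim, Ab, Bbm, C, Db, Eb. F–Ab–C–Eb = Fm7, Ab–C–Eb–G = Abmaj7, G–Bb–Db–F = Gm7b5 and C–E–G = C are all diatonic. Bb–D–F–A is not: scale degree 4 in F minor carries Bbm (iv). In F major the chord on that degree is Bbmaj7, so here it functions as IVmaj7, borrowed from the parallel major.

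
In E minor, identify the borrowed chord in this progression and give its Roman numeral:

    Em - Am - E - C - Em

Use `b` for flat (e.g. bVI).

I

The diatonic triads in E minor (with V from harmonic minor) are Em, F#dim, G, Am, B, C, D. Em, Am and C are all diatonic. But E (E–G#–B) is foreign: the diatonic i on degree 1 is Em, whereas E comes from E major. It is labeled I.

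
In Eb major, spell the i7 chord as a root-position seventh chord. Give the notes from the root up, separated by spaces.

Eb Gb Bb Db

i7 is built on scale degree 1, which is Eb in both Eb major and its parallel. In Eb minor the chord on Eb is Eb–Gb–Bb–Db.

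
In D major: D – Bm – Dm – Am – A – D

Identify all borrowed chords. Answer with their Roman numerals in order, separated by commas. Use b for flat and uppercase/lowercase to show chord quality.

The diatonic triads in D major are D, Em, F#m, G, A, Bm, C#dim. Of the given chords, D, Bm and A are diatonic. Dm (D–F–A) doesn't fit — on degree 1 D major would have D (I). Dm is the degree-1 chord of D minor, so it is the borrowed i. Am (A–C–E) is not: scale degree 5 in D major carries A (V). In D minor the chord on that degree is Am, so here it functions as v, borrowed from the parallel minor.

i, v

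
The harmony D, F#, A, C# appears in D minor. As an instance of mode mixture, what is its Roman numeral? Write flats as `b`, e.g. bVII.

The root D is the diatonic 1st degree of D minor; the borrowing shows in the chord quality. D–F#–A–C# is a major-seventh chord — the form found in D major, not the diatonic i (Dm). Borrowed into D minor it is written Imaj7.

Imaj7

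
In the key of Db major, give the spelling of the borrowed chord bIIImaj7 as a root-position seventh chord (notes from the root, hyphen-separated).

bIIImaj7 is built on the lowered scale degree 3. In Db major degree 3 is F; lowered it becomes Fb. Building the major-seventh chord from the parallel minor on Fb: Fb–Ab–Cb–Eb.

Fb-Ab-Cb-Eb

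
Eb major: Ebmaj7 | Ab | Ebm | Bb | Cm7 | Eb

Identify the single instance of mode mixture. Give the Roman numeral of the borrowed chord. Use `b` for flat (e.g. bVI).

Eb major has the diatonic set Eb, Fm, Gm, Ab, Bb, Cm, Ddim. Ebmaj7, Ab, Bb, Cm7 and Eb are all diatonic. Ebm (Eb–Gb–Bb) is not: scale degree 1 in Eb major carries Eb (I). In Eb minor the chord on that degree is Ebm, so here it functions as i, borrowed from the parallel minor.

i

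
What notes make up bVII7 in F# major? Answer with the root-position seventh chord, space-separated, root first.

E G# B D

Scale degree 7 in F# major is E#. bVII7 uses the lowered form, E, taken from F# minor. Building the dominant-seventh chord from the parallel minor on E: E–G#–B–D.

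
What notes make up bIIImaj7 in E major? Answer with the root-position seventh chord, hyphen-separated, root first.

bIIImaj7 is built on the lowered scale degree 3. In E major degree 3 is G#; lowered it becomes G. Building the major-seventh chord from the parallel minor on G: G–B–D–F#.

G-B-D-F#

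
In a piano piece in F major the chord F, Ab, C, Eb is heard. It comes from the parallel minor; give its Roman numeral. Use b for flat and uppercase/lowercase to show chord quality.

F is scale degree 1 in F major. Diatonically F major has F (I) on that degree; F–Ab–C–Eb is instead the minor-seventh chord native to F minor, so it takes the label i7.

i7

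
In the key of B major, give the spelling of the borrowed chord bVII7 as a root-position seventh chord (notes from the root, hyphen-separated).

Scale degree 7 in B major is A#. bVII7 uses the lowered form, A, taken from B minor. In B minor the chord on A is A–C#–E–G.

A-C#-E-G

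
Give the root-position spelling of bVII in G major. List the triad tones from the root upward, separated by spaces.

Scale degree 7 in G major is F#. bVII uses the lowered form, F, taken from G minor. Stacking thirds in G minor on F gives F–A–C.

F A C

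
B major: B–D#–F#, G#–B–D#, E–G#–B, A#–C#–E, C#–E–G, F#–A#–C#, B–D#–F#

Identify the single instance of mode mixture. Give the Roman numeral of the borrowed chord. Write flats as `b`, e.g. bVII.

B major has the diatonic set B, C#m, D#m, E, F#, G#m, A#dim. B–D#–F# = B, G#–B–D# = G#m, E–G#–B = E, A#–C#–E = A#dim and F#–A#–C# = F# all belong to that set. C#–E–G is not: scale degree 2 in B major carries C#m (ii). In B minor the chord on that degree is C#dim, so here it functions as ii°, borrowed from the parallel minor.

ii°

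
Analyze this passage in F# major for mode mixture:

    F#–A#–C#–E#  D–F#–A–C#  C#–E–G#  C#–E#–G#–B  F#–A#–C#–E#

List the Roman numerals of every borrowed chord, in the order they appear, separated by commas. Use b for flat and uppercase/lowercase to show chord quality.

F# major has the diatonic set F#, G#m, A#m, B, C#, D#m, E#dim. F#–A#–C#–E# = F#maj7 and C#–E#–G#–B = C#7 both belong to that set. D–F#–A–C# is not: scale degree 6 in F# major carries D#m (vi). In F# minor the chord on that degree is Dmaj7, so here it functions as bVImaj7, borrowed from the parallel minor. C#–E–G# is not: scale degree 5 in F# major carries C# (V). In F# minor the chord on that degree is C#m, so here it functions as v, borrowed from the parallel minor.

bVImaj7, v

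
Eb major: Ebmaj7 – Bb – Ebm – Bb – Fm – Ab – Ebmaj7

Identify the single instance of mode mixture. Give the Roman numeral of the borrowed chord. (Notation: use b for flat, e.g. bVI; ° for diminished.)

The diatonic triads in Eb major are Eb, Fm, Gm, Ab, Bb, Cm, Ddim. Ebmaj7, Bb, Fm and Ab are all diatonic. Ebm (Eb–Gb–Bb) is not: scale degree 1 in Eb major carries Eb (I). In Eb minor the chord on that degree is Ebm, so here it functions as i, borrowed from the parallel minor.

i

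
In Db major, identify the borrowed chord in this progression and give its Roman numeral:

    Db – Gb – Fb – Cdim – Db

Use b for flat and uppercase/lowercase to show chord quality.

bIII

In Db major the diatonic chords are Db, Ebm, Fm, Gb, Ab, Bbm, Cdim. Db, Gb and Cdim are all diatonic. Fb (Fb–Ab–Cb) doesn't fit — on degree 3 Db major would have Fm (iii). Fb is the degree-3 chord of Db minor, so it is the borrowed bIII.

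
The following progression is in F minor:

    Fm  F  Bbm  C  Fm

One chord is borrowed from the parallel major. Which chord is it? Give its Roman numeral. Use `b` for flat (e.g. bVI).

F minor has the diatonic set Fm, Gdim, Ab, Bbm, C, Db, Eb (with V from harmonic minor). Fm, Bbm and C all belong to that set. But F (F–A–C) is foreign: the diatonic i on degree 1 is Fm, whereas F comes from F major. It is labeled I.

I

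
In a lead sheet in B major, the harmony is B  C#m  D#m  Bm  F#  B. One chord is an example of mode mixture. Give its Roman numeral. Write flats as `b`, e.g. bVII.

i

B major has the diatonic set B, C#m, D#m, E, F#, G#m, A#dim. Of the given chords, B, C#m, D#m and F# are diatonic. But Bm (B–D–F#) is foreign: the diatonic I on degree 1 is B, whereas Bm comes from B minor. It is labeled i.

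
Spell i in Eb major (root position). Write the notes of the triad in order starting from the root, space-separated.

Eb Gb Bb

i is built on scale degree 1, which is Eb in both Eb major and its parallel. Building the minor chord from the parallel minor on Eb: Eb–Gb–Bb.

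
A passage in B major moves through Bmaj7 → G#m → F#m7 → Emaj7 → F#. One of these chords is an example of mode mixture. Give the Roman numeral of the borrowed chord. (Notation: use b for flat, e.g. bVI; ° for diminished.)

v7

B major has the diatonic set B, C#m, D#m, E, F#, G#m, A#dim. Bmaj7, G#m, Emaj7 and F# are all diatonic. F#m7 (F#–A–C#–E) doesn't fit — on degree 5 B major would have F# (V). F#m7 is the degree-5 chord of B minor, so it is the borrowed v7.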